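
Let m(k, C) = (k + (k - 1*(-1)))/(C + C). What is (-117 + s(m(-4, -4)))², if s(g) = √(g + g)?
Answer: (234 - √7)²/4 ≈ 13381.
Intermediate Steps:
m(k, C) = (1 + 2*k)/(2*C) (m(k, C) = (k + (k + 1))/((2*C)) = (k + (1 + k))*(1/(2*C)) = (1 + 2*k)*(1/(2*C)) = (1 + 2*k)/(2*C))
s(g) = √2*√g (s(g) = √(2*g) = √2*√g)
(-117 + s(m(-4, -4)))² = (-117 + √2*√((½ - 4)/(-4)))² = (-117 + √2*√(-¼*(-7/2)))² = (-117 + √2*√(7/8))² = (-117 + √2*(√14/4))² = (-117 + √7/2)²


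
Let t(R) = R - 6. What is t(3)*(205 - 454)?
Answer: 747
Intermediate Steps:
t(R) = -6 + R
t(3)*(205 - 454) = (-6 + 3)*(205 - 454) = -3*(-249) = 747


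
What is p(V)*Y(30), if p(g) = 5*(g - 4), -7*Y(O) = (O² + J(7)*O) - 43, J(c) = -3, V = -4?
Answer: 30680/7 ≈ 4382.9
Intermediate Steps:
Y(O) = 43/7 - O²/7 + 3*O/7 (Y(O) = -((O² - 3*O) - 43)/7 = -(-43 + O² - 3*O)/7 = 43/7 - O²/7 + 3*O/7)
p(g) = -20 + 5*g (p(g) = 5*(-4 + g) = -20 + 5*g)
p(V)*Y(30) = (-20 + 5*(-4))*(43/7 - ⅐*30² + (3/7)*30) = (-20 - 20)*(43/7 - ⅐*900 + 90/7) = -40*(43/7 - 900/7 + 90/7) = -40*(-767/7) = 30680/7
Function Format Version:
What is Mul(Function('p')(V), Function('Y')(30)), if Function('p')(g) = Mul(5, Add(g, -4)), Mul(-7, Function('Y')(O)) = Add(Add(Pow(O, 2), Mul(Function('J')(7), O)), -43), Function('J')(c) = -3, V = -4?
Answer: Rational(30680, 7) ≈ 4382.9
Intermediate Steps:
Function('Y')(O) = Add(Rational(43, 7), Mul(Rational(-1, 7), Pow(O, 2)), Mul(Rational(3, 7), O)) (Function('Y')(O) = Mul(Rational(-1, 7), Add(Add(Pow(O, 2), Mul(-3, O)), -43)) = Mul(Rational(-1, 7), Add(-43, Pow(O, 2), Mul(-3, O))) = Add(Rational(43, 7), Mul(Rational(-1, 7), Pow(O, 2)), Mul(Rational(3, 7), O)))
Function('p')(g) = Add(-20, Mul(5, g)) (Function('p')(g) = Mul(5, Add(-4, g)) = Add(-20, Mul(5, g)))
Mul(Function('p')(V), Function('Y')(30)) = Mul(Add(-20, Mul(5, -4)), Add(Rational(43, 7), Mul(Rational(-1, 7), Pow(30, 2)), Mul(Rational(3, 7), 30))) = Mul(Add(-20, -20), Add(Rational(43, 7), Mul(Rational(-1, 7), 900), Rational(90, 7))) = Mul(-40, Add(Rational(43, 7), Rational(-900, 7), Rational(90, 7))) = Mul(-40, Rational(-767, 7)) = Rational(30680, 7)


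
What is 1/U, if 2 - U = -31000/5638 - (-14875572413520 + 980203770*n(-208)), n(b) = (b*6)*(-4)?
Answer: -2819/28140372050962782 ≈ -1.0018e-13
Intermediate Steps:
n(b) = -24*b (n(b) = (6*b)*(-4) = -24*b)
U = -28140372050962782/2819 (U = 2 - (-31000/5638 - 41270/(1/(-15176 - 24*(-208)*23751))) = 2 - (-31000*1/5638 - 41270/((1/23751)/(-15176 + 4992))) = 2 - (-15500/2819 - 41270/((1/23751)/(-10184))) = 2 - (-15500/2819 - 41270/((-1/10184*1/23751))) = 2 - (-15500/2819 - 41270/(-1/241880184)) = 2 - (-15500/2819 - 41270*(-241880184)) = 2 - (-15500/2819 + 9982395193680) = 2 - 1*28140372050968420/2819 = 2 - 28140372050968420/2819 = -28140372050962782/2819 ≈ -9.9824e+12)
1/U = 1/(-28140372050962782/2819) = -2819/28140372050962782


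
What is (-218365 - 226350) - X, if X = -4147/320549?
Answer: -142552944388/320549 ≈ -4.4472e+5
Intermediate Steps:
X = -4147/320549 (X = -4147*1/320549 = -4147/320549 ≈ -0.012937)
(-218365 - 226350) - X = (-218365 - 226350) - 1*(-4147/320549) = -444715 + 4147/320549 = -142552944388/320549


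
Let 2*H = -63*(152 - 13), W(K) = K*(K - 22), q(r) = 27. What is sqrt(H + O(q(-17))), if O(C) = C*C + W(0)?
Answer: 3*I*sqrt(1622)/2 ≈ 60.411*I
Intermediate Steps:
W(K) = K*(-22 + K)
H = -8757/2 (H = (-63*(152 - 13))/2 = (-63*139)/2 = (1/2)*(-8757) = -8757/2 ≈ -4378.5)
O(C) = C**2 (O(C) = C*C + 0*(-22 + 0) = C**2 + 0*(-22) = C**2 + 0 = C**2)
sqrt(H + O(q(-17))) = sqrt(-8757/2 + 27**2) = sqrt(-8757/2 + 729) = sqrt(-7299/2) = 3*I*sqrt(1622)/2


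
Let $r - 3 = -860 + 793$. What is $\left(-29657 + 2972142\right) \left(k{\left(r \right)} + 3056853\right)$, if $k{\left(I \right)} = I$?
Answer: $8994555780665$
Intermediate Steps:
$r = -64$ ($r = 3 + \left(-860 + 793\right) = 3 - 67 = -64$)
$\left(-29657 + 2972142\right) \left(k{\left(r \right)} + 3056853\right) = \left(-29657 + 2972142\right) \left(-64 + 3056853\right) = 2942485 \cdot 3056789 = 8994555780665$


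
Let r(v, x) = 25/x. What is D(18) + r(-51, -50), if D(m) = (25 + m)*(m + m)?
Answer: 3095/2 ≈ 1547.5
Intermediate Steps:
D(m) = 2*m*(25 + m) (D(m) = (25 + m)*(2*m) = 2*m*(25 + m))
D(18) + r(-51, -50) = 2*18*(25 + 18) + 25/(-50) = 2*18*43 + 25*(-1/50) = 1548 - 1/2 = 3095/2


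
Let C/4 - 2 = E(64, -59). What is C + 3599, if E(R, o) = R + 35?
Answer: 4003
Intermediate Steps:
E(R, o) = 35 + R
C = 404 (C = 8 + 4*(35 + 64) = 8 + 4*99 = 8 + 396 = 404)
C + 3599 = 404 + 3599 = 4003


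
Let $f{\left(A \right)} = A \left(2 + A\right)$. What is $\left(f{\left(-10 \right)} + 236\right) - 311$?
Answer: $5$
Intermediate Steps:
$\left(f{\left(-10 \right)} + 236\right) - 311 = \left(- 10 \left(2 - 10\right) + 236\right) - 311 = \left(\left(-10\right) \left(-8\right) + 236\right) - 311 = \left(80 + 236\right) - 311 = 316 - 311 = 5$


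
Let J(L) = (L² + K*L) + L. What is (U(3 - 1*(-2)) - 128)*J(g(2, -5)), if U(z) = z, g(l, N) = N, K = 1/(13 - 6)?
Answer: -16605/7 ≈ -2372.1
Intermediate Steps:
K = ⅐ (K = 1/7 = ⅐ ≈ 0.14286)
J(L) = L² + 8*L/7 (J(L) = (L² + L/7) + L = L² + 8*L/7)
(U(3 - 1*(-2)) - 128)*J(g(2, -5)) = ((3 - 1*(-2)) - 128)*((⅐)*(-5)*(8 + 7*(-5))) = ((3 + 2) - 128)*((⅐)*(-5)*(8 - 35)) = (5 - 128)*((⅐)*(-5)*(-27)) = -123*135/7 = -16605/7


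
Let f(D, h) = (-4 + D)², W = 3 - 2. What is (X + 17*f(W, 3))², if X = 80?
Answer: 54289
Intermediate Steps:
W = 1
(X + 17*f(W, 3))² = (80 + 17*(-4 + 1)²)² = (80 + 17*(-3)²)² = (80 + 17*9)² = (80 + 153)² = 233² = 54289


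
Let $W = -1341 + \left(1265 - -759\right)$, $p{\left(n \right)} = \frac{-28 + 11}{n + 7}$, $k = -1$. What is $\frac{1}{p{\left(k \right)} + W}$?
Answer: $\frac{6}{4081} \approx 0.0014702$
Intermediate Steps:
$p{\left(n \right)} = - \frac{17}{7 + n}$
$W = 683$ ($W = -1341 + \left(1265 + 759\right) = -1341 + 2024 = 683$)
$\frac{1}{p{\left(k \right)} + W} = \frac{1}{- \frac{17}{7 - 1} + 683} = \frac{1}{- \frac{17}{6} + 683} = \frac{1}{\frac{4081}{6}} = \frac{6}{4081}$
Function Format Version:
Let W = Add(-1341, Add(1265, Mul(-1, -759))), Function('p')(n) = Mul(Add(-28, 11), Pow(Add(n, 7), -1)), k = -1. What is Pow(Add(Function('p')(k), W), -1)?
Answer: Rational(6, 4081) ≈ 0.0014702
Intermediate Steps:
Function('p')(n) = Mul(-17, Pow(Add(7, n), -1))
W = 683 (W = Add(-1341, Add(1265, 759)) = Add(-1341, 2024) = 683)
Pow(Add(Function('p')(k), W), -1) = Pow(Add(Mul(-17, Pow(Add(7, -1), -1)), 683), -1) = Pow(Add(Mul(-17, Pow(6, -1)), 683), -1) = Pow(Add(Mul(-17, Rational(1, 6)), 683), -1) = Pow(Add(Rational(-17, 6), 683), -1) = Pow(Rational(4081, 6), -1) = Rational(6, 4081)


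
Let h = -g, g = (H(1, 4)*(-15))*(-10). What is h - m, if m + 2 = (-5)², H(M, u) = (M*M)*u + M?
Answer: -773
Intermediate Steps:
H(M, u) = M + u*M² (H(M, u) = M²*u + M = u*M² + M = M + u*M²)
m = 23 (m = -2 + (-5)² = -2 + 25 = 23)
g = 750 (g = ((1*(1 + 1*4))*(-15))*(-10) = ((1*(1 + 4))*(-15))*(-10) = ((1*5)*(-15))*(-10) = (5*(-15))*(-10) = -75*(-10) = 750)
h = -750 (h = -1*750 = -750)
h - m = -750 - 1*23 = -750 - 23 = -773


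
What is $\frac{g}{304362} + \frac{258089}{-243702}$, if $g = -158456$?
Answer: $- \frac{6509362685}{4120757118} \approx -1.5797$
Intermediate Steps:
$\frac{g}{304362} + \frac{258089}{-243702} = - \frac{158456}{304362} + \frac{258089}{-243702} = \left(-158456\right) \frac{1}{304362} + 258089 \left(- \frac{1}{243702}\right) = - \frac{79228}{152181} - \frac{258089}{243702} = - \frac{6509362685}{4120757118}$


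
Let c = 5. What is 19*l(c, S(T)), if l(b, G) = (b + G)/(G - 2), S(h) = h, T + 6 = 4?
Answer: -57/4 ≈ -14.250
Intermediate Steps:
T = -2 (T = -6 + 4 = -2)
l(b, G) = (G + b)/(-2 + G)
19*l(c, S(T)) = 19*((-2 + 5)/(-2 - 2)) = 19*(3/(-4)) = 19*(-¼*3) = 19*(-¾) = -57/4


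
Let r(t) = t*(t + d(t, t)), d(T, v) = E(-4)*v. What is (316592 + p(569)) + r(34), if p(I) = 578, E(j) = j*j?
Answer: 336822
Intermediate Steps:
E(j) = j²
d(T, v) = 16*v (d(T, v) = (-4)²*v = 16*v)
r(t) = 17*t² (r(t) = t*(t + 16*t) = t*(17*t) = 17*t²)
(316592 + p(569)) + r(34) = (316592 + 578) + 17*34² = 317170 + 17*1156 = 317170 + 19652 = 336822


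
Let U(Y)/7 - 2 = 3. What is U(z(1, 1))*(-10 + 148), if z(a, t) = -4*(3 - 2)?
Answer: 4830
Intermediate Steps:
z(a, t) = -4 (z(a, t) = -4*1 = -4)
U(Y) = 35 (U(Y) = 14 + 7*3 = 14 + 21 = 35)
U(z(1, 1))*(-10 + 148) = 35*(-10 + 148) = 35*138 = 4830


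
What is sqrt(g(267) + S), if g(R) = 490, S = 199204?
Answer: sqrt(199694) ≈ 446.87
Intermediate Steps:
sqrt(g(267) + S) = sqrt(490 + 199204) = sqrt(199694)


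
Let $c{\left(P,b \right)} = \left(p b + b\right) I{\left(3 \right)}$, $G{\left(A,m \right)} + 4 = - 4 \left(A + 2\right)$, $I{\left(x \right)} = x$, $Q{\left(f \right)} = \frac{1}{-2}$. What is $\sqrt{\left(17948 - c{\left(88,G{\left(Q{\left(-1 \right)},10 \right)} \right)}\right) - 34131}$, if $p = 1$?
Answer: $i \sqrt{16123} \approx 126.98 i$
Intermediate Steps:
$Q{\left(f \right)} = - \frac{1}{2}$
$G{\left(A,m \right)} = -12 - 4 A$ ($G{\left(A,m \right)} = -4 - 4 \left(A + 2\right) = -4 - 4 \left(2 + A\right) = -4 - \left(8 + 4 A\right) = -12 - 4 A$)
$c{\left(P,b \right)} = 6 b$ ($c{\left(P,b \right)} = \left(1 b + b\right) 3 = \left(b + b\right) 3 = 2 b 3 = 6 b$)
$\sqrt{\left(17948 - c{\left(88,G{\left(Q{\left(-1 \right)},10 \right)} \right)}\right) - 34131} = \sqrt{\left(17948 - 6 \left(-12 - -2\right)\right) - 34131} = \sqrt{\left(17948 - 6 \left(-12 + 2\right)\right) - 34131} = \sqrt{\left(17948 - 6 \left(-10\right)\right) - 34131} = \sqrt{\left(17948 - -60\right) - 34131} = \sqrt{\left(17948 + 60\right) - 34131} = \sqrt{18008 - 34131} = \sqrt{-16123} = i \sqrt{16123}$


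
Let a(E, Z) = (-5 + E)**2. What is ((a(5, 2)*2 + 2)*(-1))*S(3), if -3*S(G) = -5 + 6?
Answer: 2/3 ≈ 0.66667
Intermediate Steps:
S(G) = -1/3 (S(G) = -(-5 + 6)/3 = -1/3*1 = -1/3)
((a(5, 2)*2 + 2)*(-1))*S(3) = (((-5 + 5)**2*2 + 2)*(-1))*(-1/3) = ((0**2*2 + 2)*(-1))*(-1/3) = ((0*2 + 2)*(-1))*(-1/3) = ((0 + 2)*(-1))*(-1/3) = (2*(-1))*(-1/3) = -2*(-1/3) = 2/3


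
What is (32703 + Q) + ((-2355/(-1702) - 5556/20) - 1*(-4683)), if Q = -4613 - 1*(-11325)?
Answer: 372921677/8510 ≈ 43822.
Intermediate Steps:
Q = 6712 (Q = -4613 + 11325 = 6712)
(32703 + Q) + ((-2355/(-1702) - 5556/20) - 1*(-4683)) = (32703 + 6712) + ((-2355/(-1702) - 5556/20) - 1*(-4683)) = 39415 + ((-2355*(-1/1702) - 5556*1/20) + 4683) = 39415 + ((2355/1702 - 1389/5) + 4683) = 39415 + (-2352303/8510 + 4683) = 39415 + 37500027/8510 = 372921677/8510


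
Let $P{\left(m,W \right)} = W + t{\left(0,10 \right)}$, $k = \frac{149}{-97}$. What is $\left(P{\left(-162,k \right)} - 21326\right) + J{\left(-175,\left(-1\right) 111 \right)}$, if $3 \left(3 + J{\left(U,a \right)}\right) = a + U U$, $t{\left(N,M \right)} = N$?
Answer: $- \frac{3247328}{291} \approx -11159.0$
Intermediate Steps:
$k = - \frac{149}{97}$ ($k = 149 \left(- \frac{1}{97}\right) = - \frac{149}{97} \approx -1.5361$)
$J{\left(U,a \right)} = -3 + \frac{a}{3} + \frac{U^{2}}{3}$ ($J{\left(U,a \right)} = -3 + \frac{a + U U}{3} = -3 + \frac{a + U^{2}}{3} = -3 + \left(\frac{a}{3} + \frac{U^{2}}{3}\right) = -3 + \frac{a}{3} + \frac{U^{2}}{3}$)
$P{\left(m,W \right)} = W$ ($P{\left(m,W \right)} = W + 0 = W$)
$\left(P{\left(-162,k \right)} - 21326\right) + J{\left(-175,\left(-1\right) 111 \right)} = \left(- \frac{149}{97} - 21326\right) + \left(-3 + \frac{\left(-1\right) 111}{3} + \frac{\left(-175\right)^{2}}{3}\right) = - \frac{2068771}{97} + \left(-3 + \frac{1}{3} \left(-111\right) + \frac{1}{3} \cdot 30625\right) = - \frac{2068771}{97} - - \frac{30505}{3} = - \frac{2068771}{97} + \frac{30505}{3} = - \frac{3247328}{291}$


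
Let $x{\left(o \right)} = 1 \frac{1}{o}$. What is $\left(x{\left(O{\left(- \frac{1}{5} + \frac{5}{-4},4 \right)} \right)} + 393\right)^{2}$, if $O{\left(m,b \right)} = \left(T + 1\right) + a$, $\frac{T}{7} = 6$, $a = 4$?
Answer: $\frac{341214784}{2209} \approx 1.5447 \cdot 10^{5}$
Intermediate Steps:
$T = 42$ ($T = 7 \cdot 6 = 42$)
$O{\left(m,b \right)} = 47$ ($O{\left(m,b \right)} = \left(42 + 1\right) + 4 = 43 + 4 = 47$)
$x{\left(o \right)} = \frac{1}{o}$
$\left(x{\left(O{\left(- \frac{1}{5} + \frac{5}{-4},4 \right)} \right)} + 393\right)^{2} = \left(\frac{1}{47} + 393\right)^{2} = \left(\frac{18472}{47}\right)^{2} = \frac{341214784}{2209}$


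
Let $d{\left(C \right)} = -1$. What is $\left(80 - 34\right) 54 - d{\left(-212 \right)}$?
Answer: $2485$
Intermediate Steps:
$\left(80 - 34\right) 54 - d{\left(-212 \right)} = \left(80 - 34\right) 54 - -1 = 46 \cdot 54 + 1 = 2484 + 1 = 2485$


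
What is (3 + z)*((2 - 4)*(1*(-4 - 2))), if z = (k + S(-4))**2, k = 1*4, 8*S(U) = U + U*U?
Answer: 399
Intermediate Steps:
S(U) = U/8 + U**2/8 (S(U) = (U + U*U)/8 = (U + U**2)/8 = U/8 + U**2/8)
k = 4
z = 121/4 (z = (4 + (1/8)*(-4)*(1 - 4))**2 = (4 + (1/8)*(-4)*(-3))**2 = (4 + 3/2)**2 = (11/2)**2 = 121/4 ≈ 30.250)
(3 + z)*((2 - 4)*(1*(-4 - 2))) = (3 + 121/4)*((2 - 4)*(1*(-4 - 2))) = 133*(-2*(-6))/4 = (133/4)*12 = 399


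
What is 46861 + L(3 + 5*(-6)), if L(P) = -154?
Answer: 46707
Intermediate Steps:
46861 + L(3 + 5*(-6)) = 46861 - 154 = 46707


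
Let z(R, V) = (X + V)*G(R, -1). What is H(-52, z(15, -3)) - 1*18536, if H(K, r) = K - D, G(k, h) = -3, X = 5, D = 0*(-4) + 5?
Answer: -18593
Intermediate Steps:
D = 5 (D = 0 + 5 = 5)
z(R, V) = -15 - 3*V (z(R, V) = (5 + V)*(-3) = -15 - 3*V)
H(K, r) = -5 + K (H(K, r) = K - 1*5 = K - 5 = -5 + K)
H(-52, z(15, -3)) - 1*18536 = (-5 - 52) - 1*18536 = -57 - 18536 = -18593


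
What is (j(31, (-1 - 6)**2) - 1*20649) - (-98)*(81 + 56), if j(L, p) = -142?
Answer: -7365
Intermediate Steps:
(j(31, (-1 - 6)**2) - 1*20649) - (-98)*(81 + 56) = (-142 - 1*20649) - (-98)*(81 + 56) = (-142 - 20649) - (-98)*137 = -20791 - 1*(-13426) = -20791 + 13426 = -7365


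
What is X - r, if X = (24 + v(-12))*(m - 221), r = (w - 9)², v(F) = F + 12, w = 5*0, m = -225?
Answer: -10785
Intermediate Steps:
w = 0
v(F) = 12 + F
r = 81 (r = (0 - 9)² = (-9)² = 81)
X = -10704 (X = (24 + (12 - 12))*(-225 - 221) = (24 + 0)*(-446) = 24*(-446) = -10704)
X - r = -10704 - 1*81 = -10704 - 81 = -10785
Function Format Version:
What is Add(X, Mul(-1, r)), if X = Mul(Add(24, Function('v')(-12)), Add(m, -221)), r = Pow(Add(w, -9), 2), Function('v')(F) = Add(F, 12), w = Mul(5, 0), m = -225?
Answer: -10785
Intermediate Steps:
w = 0
Function('v')(F) = Add(12, F)
r = 81 (r = Pow(Add(0, -9), 2) = Pow(-9, 2) = 81)
X = -10704 (X = Mul(Add(24, Add(12, -12)), Add(-225, -221)) = Mul(Add(24, 0), -446) = Mul(24, -446) = -10704)
Add(X, Mul(-1, r)) = Add(-10704, Mul(-1, 81)) = Add(-10704, -81) = -10785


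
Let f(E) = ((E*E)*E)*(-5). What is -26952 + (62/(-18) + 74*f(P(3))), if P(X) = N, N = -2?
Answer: -215959/9 ≈ -23995.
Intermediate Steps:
P(X) = -2
f(E) = -5*E³ (f(E) = (E²*E)*(-5) = E³*(-5) = -5*E³)
-26952 + (62/(-18) + 74*f(P(3))) = -26952 + (62/(-18) + 74*(-5*(-2)³)) = -26952 + (62*(-1/18) + 74*(-5*(-8))) = -26952 + (-31/9 + 74*40) = -26952 + (-31/9 + 2960) = -26952 + 26609/9 = -215959/9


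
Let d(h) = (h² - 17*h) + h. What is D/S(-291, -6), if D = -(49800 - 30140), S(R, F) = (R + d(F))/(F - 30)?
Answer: -235920/53 ≈ -4451.3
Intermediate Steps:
d(h) = h² - 16*h
S(R, F) = (R + F*(-16 + F))/(-30 + F) (S(R, F) = (R + F*(-16 + F))/(F - 30) = (R + F*(-16 + F))/(-30 + F))
D = -19660 (D = -1*19660 = -19660)
D/S(-291, -6) = -19660*(-30 - 6)/(-291 - 6*(-16 - 6)) = -19660*(-36/(-291 - 6*(-22))) = -19660*(-36/(-291 + 132)) = -19660/((-1/36*(-159))) = -19660/53/12 = -19660*12/53 = -235920/53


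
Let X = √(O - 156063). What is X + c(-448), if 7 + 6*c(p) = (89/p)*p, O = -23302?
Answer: 41/3 + I*√179365 ≈ 13.667 + 423.52*I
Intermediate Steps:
c(p) = 41/3 (c(p) = -7/6 + ((89/p)*p)/6 = -7/6 + (⅙)*89 = -7/6 + 89/6 = 41/3)
X = I*√179365 (X = √(-23302 - 156063) = √(-179365) = I*√179365 ≈ 423.52*I)
X + c(-448) = I*√179365 + 41/3 = 41/3 + I*√179365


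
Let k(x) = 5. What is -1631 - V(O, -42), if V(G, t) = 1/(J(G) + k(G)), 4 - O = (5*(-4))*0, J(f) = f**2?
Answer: -34252/21 ≈ -1631.0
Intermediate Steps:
O = 4 (O = 4 - 5*(-4)*0 = 4 - (-20)*0 = 4 - 1*0 = 4 + 0 = 4)
V(G, t) = 1/(5 + G**2) (V(G, t) = 1/(G**2 + 5) = 1/(5 + G**2))
-1631 - V(O, -42) = -1631 - 1/(5 + 4**2) = -1631 - 1/(5 + 16) = -1631 - 1/21 = -34252/21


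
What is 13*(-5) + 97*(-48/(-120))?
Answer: -131/5 ≈ -26.200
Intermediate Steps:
13*(-5) + 97*(-48/(-120)) = -65 + 97*(-48*(-1/120)) = -65 + 97*(2/5) = -65 + 194/5 = -131/5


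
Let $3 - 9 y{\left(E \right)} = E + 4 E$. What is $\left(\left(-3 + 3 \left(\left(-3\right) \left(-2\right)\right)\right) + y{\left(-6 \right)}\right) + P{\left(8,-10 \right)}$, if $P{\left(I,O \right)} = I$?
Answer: $\frac{80}{3} \approx 26.667$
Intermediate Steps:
$y{\left(E \right)} = \frac{1}{3} - \frac{5 E}{9}$ ($y{\left(E \right)} = \frac{1}{3} - \frac{E + 4 E}{9} = \frac{1}{3} - \frac{5 E}{9}$)
$\left(\left(-3 + 3 \left(\left(-3\right) \left(-2\right)\right)\right) + y{\left(-6 \right)}\right) + P{\left(8,-10 \right)} = \left(\left(-3 + 3 \left(\left(-3\right) \left(-2\right)\right)\right) + \left(\frac{1}{3} - - \frac{10}{3}\right)\right) + 8 = \left(\left(-3 + 3 \cdot 6\right) + \left(\frac{1}{3} + \frac{10}{3}\right)\right) + 8 = \left(\left(-3 + 18\right) + \frac{11}{3}\right) + 8 = \left(15 + \frac{11}{3}\right) + 8 = \frac{56}{3} + 8 = \frac{80}{3}$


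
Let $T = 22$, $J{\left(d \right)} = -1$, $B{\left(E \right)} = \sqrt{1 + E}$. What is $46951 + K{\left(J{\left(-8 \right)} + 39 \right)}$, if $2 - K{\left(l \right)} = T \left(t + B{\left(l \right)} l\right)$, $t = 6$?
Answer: $46821 - 836 \sqrt{39} \approx 41600.0$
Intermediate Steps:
$K{\left(l \right)} = -130 - 22 l \sqrt{1 + l}$ ($K{\left(l \right)} = 2 - 22 \left(6 + \sqrt{1 + l} l\right) = 2 - 22 \left(6 + l \sqrt{1 + l}\right) = 2 - \left(132 + 22 l \sqrt{1 + l}\right) = -130 - 22 l \sqrt{1 + l}$)
$46951 + K{\left(J{\left(-8 \right)} + 39 \right)} = 46951 - \left(130 + 22 \left(-1 + 39\right) \sqrt{1 + \left(-1 + 39\right)}\right) = 46951 - \left(130 + 836 \sqrt{1 + 38}\right) = 46951 - \left(130 + 836 \sqrt{39}\right) = 46821 - 836 \sqrt{39}$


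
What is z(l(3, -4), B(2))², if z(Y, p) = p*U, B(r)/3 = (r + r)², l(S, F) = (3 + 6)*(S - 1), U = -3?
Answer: 20736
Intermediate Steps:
l(S, F) = -9 + 9*S (l(S, F) = 9*(-1 + S) = -9 + 9*S)
B(r) = 12*r² (B(r) = 3*(r + r)² = 3*(2*r)² = 3*(4*r²) = 12*r²)
z(Y, p) = -3*p (z(Y, p) = p*(-3) = -3*p)
z(l(3, -4), B(2))² = (-36*2²)² = (-36*4)² = (-3*48)² = (-144)² = 20736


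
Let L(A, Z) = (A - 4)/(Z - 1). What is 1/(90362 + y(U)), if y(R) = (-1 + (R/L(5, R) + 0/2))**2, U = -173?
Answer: 1/906160563 ≈ 1.1036e-9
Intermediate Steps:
L(A, Z) = (-4 + A)/(-1 + Z)
y(R) = (-1 + R*(-1 + R))**2 (y(R) = (-1 + (R/(((-4 + 5)/(-1 + R))) + 0/2))**2 = (-1 + (R/((1/(-1 + R))) + 0*(1/2)))**2 = (-1 + (R/(1/(-1 + R)) + 0))**2 = (-1 + (R*(-1 + R) + 0))**2 = (-1 + R*(-1 + R))**2)
1/(90362 + y(U)) = 1/(90362 + (-1 - 173*(-1 - 173))**2) = 1/(90362 + (-1 - 173*(-174))**2) = 1/(90362 + (-1 + 30102)**2) = 1/(90362 + 30101**2) = 1/(90362 + 906070201) = 1/906160563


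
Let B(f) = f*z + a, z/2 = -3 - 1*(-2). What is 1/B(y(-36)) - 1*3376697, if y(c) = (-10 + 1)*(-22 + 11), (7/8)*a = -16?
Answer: -5112319265/1514 ≈ -3.3767e+6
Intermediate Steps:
z = -2 (z = 2*(-3 - 1*(-2)) = 2*(-3 + 2) = 2*(-1) = -2)
a = -128/7 (a = (8/7)*(-16) = -128/7 ≈ -18.286)
y(c) = 99 (y(c) = -9*(-11) = 99)
B(f) = -128/7 - 2*f (B(f) = f*(-2) - 128/7 = -2*f - 128/7 = -128/7 - 2*f)
1/B(y(-36)) - 1*3376697 = 1/(-128/7 - 2*99) - 1*3376697 = 1/(-128/7 - 198) - 3376697 = 1/(-1514/7) - 3376697 = -7/1514 - 3376697 = -5112319265/1514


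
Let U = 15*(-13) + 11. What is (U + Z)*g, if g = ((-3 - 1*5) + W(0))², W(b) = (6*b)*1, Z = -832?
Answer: -65024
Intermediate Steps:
W(b) = 6*b
U = -184 (U = -195 + 11 = -184)
g = 64 (g = ((-3 - 1*5) + 6*0)² = ((-3 - 5) + 0)² = (-8 + 0)² = (-8)² = 64)
(U + Z)*g = (-184 - 832)*64 = -1016*64 = -65024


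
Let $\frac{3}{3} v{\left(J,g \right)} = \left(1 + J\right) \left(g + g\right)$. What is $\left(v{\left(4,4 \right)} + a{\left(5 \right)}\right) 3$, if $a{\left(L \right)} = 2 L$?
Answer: $150$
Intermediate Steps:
$v{\left(J,g \right)} = 2 g \left(1 + J\right)$ ($v{\left(J,g \right)} = \left(1 + J\right) \left(g + g\right) = \left(1 + J\right) 2 g = 2 g \left(1 + J\right)$)
$\left(v{\left(4,4 \right)} + a{\left(5 \right)}\right) 3 = \left(2 \cdot 4 \left(1 + 4\right) + 2 \cdot 5\right) 3 = \left(2 \cdot 4 \cdot 5 + 10\right) 3 = \left(40 + 10\right) 3 = 50 \cdot 3 = 150$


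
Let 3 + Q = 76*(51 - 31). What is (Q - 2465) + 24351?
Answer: 23403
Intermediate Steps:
Q = 1517 (Q = -3 + 76*(51 - 31) = -3 + 76*20 = -3 + 1520 = 1517)
(Q - 2465) + 24351 = (1517 - 2465) + 24351 = -948 + 24351 = 23403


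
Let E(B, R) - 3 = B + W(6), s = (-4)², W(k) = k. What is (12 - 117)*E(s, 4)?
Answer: -2625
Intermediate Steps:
s = 16
E(B, R) = 9 + B (E(B, R) = 3 + (B + 6) = 3 + (6 + B) = 9 + B)
(12 - 117)*E(s, 4) = (12 - 117)*(9 + 16) = -105*25 = -2625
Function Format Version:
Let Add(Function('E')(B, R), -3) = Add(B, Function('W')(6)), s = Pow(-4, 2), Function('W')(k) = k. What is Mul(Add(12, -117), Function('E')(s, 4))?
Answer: -2625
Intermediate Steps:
s = 16
Function('E')(B, R) = Add(9, B) (Function('E')(B, R) = Add(3, Add(B, 6)) = Add(3, Add(6, B)) = Add(9, B))
Mul(Add(12, -117), Function('E')(s, 4)) = Mul(Add(12, -117), Add(9, 16)) = Mul(-105, 25) = -2625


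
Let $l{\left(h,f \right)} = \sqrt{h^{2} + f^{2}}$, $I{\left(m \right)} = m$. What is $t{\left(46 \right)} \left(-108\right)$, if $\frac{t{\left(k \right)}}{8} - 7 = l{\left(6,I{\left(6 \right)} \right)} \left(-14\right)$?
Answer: $-6048 + 72576 \sqrt{2} \approx 96590.0$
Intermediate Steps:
$l{\left(h,f \right)} = \sqrt{f^{2} + h^{2}}$
$t{\left(k \right)} = 56 - 672 \sqrt{2}$ ($t{\left(k \right)} = 56 + 8 \sqrt{6^{2} + 6^{2}} \left(-14\right) = 56 + 8 \sqrt{36 + 36} \left(-14\right) = 56 + 8 \sqrt{72} \left(-14\right) = 56 + 8 \cdot 6 \sqrt{2} \left(-14\right) = 56 + 8 \left(- 84 \sqrt{2}\right) = 56 - 672 \sqrt{2}$)
$t{\left(46 \right)} \left(-108\right) = \left(56 - 672 \sqrt{2}\right) \left(-108\right) = -6048 + 72576 \sqrt{2}$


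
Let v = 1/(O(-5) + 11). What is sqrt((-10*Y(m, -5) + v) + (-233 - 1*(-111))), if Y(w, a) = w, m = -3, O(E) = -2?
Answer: I*sqrt(827)/3 ≈ 9.5859*I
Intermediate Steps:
v = 1/9 (v = 1/(-2 + 11) = 1/9 ≈ 0.11111)
sqrt((-10*Y(m, -5) + v) + (-233 - 1*(-111))) = sqrt((-10*(-3) + 1/9) + (-233 - 1*(-111))) = sqrt((30 + 1/9) + (-233 + 111)) = sqrt(271/9 - 122) = sqrt(-827/9) = I*sqrt(827)/3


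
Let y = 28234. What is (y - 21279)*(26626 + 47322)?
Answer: 514308340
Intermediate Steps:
(y - 21279)*(26626 + 47322) = (28234 - 21279)*(26626 + 47322) = 6955*73948 = 514308340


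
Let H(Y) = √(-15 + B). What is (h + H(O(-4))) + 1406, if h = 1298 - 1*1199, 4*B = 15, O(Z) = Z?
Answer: 1505 + 3*I*√5/2 ≈ 1505.0 + 3.3541*I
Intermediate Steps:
B = 15/4 (B = (¼)*15 = 15/4 ≈ 3.7500)
h = 99 (h = 1298 - 1199 = 99)
H(Y) = 3*I*√5/2 (H(Y) = √(-15 + 15/4) = √(-45/4) = 3*I*√5/2)
(h + H(O(-4))) + 1406 = (99 + 3*I*√5/2) + 1406 = 1505 + 3*I*√5/2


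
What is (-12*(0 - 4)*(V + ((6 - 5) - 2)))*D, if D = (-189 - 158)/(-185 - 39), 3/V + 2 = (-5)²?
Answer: -10410/161 ≈ -64.658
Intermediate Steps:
V = 3/23 (V = 3/(-2 + (-5)²) = 3/(-2 + 25) = 3/23 ≈ 0.13043)
D = 347/224 (D = -347/(-224) = -347*(-1/224) = 347/224 ≈ 1.5491)
(-12*(0 - 4)*(V + ((6 - 5) - 2)))*D = -12*(0 - 4)*(3/23 + ((6 - 5) - 2))*(347/224) = -(-48)*(3/23 + (1 - 2))*(347/224) = -(-48)*(3/23 - 1)*(347/224) = -(-48)*(-20)/23*(347/224) = -12*80/23*(347/224) = -960/23*347/224 = -10410/161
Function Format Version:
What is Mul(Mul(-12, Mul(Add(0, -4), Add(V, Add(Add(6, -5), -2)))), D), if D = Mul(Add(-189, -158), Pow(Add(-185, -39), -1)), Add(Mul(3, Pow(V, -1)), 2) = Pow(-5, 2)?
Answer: Rational(-10410, 161) ≈ -64.658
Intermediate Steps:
V = Rational(3, 23) (V = Mul(3, Pow(Add(-2, Pow(-5, 2)), -1)) = Mul(3, Pow(Add(-2, 25), -1)) = Mul(3, Pow(23, -1)) = Mul(3, Rational(1, 23)) = Rational(3, 23) ≈ 0.13043)
D = Rational(347, 224) (D = Mul(-347, Pow(-224, -1)) = Mul(-347, Rational(-1, 224)) = Rational(347, 224) ≈ 1.5491)
Mul(Mul(-12, Mul(Add(0, -4), Add(V, Add(Add(6, -5), -2)))), D) = Mul(Mul(-12, Mul(Add(0, -4), Add(Rational(3, 23), Add(Add(6, -5), -2)))), Rational(347, 224)) = Mul(Mul(-12, Mul(-4, Add(Rational(3, 23), Add(1, -2)))), Rational(347, 224)) = Mul(Mul(-12, Mul(-4, Add(Rational(3, 23), -1))), Rational(347, 224)) = Mul(Mul(-12, Mul(-4, Rational(-20, 23))), Rational(347, 224)) = Mul(Mul(-12, Rational(80, 23)), Rational(347, 224)) = Mul(Rational(-960, 23), Rational(347, 224)) = Rational(-10410, 161)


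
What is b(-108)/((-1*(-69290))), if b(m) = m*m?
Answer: 5832/34645 ≈ 0.16834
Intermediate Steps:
b(m) = m**2
b(-108)/((-1*(-69290))) = (-108)**2/((-1*(-69290))) = 11664/69290 = 11664*(1/69290) = 5832/34645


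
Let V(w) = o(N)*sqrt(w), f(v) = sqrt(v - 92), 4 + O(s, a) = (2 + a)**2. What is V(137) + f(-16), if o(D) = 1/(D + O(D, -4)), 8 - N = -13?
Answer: sqrt(137)/21 + 6*I*sqrt(3) ≈ 0.55737 + 10.392*I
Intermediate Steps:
O(s, a) = -4 + (2 + a)**2
N = 21 (N = 8 - 1*(-13) = 8 + 13 = 21)
o(D) = 1/D (o(D) = 1/(D - 4*(4 - 4)) = 1/(D - 4*0) = 1/(D + 0) = 1/D)
f(v) = sqrt(-92 + v)
V(w) = sqrt(w)/21
V(137) + f(-16) = sqrt(137)/21 + sqrt(-92 - 16) = sqrt(137)/21 + sqrt(-108) = sqrt(137)/21 + 6*I*sqrt(3)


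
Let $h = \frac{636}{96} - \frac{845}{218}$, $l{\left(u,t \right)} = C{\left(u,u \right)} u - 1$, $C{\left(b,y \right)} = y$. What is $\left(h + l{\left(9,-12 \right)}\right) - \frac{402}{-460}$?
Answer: $\frac{8385691}{100280} \approx 83.623$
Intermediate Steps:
$l{\left(u,t \right)} = -1 + u^{2}$ ($l{\left(u,t \right)} = u u - 1 = u^{2} - 1 = -1 + u^{2}$)
$h = \frac{2397}{872}$ ($h = 636 \cdot \frac{1}{96} - \frac{845}{218} = \frac{53}{8} - \frac{845}{218} = \frac{2397}{872} \approx 2.7489$)
$\left(h + l{\left(9,-12 \right)}\right) - \frac{402}{-460} = \left(\frac{2397}{872} - \left(1 - 9^{2}\right)\right) - \frac{402}{-460} = \left(\frac{2397}{872} + \left(-1 + 81\right)\right) - - \frac{201}{230} = \left(\frac{2397}{872} + 80\right) + \frac{201}{230} = \frac{72157}{872} + \frac{201}{230} = \frac{8385691}{100280}$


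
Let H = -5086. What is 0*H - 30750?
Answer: -30750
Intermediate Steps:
0*H - 30750 = 0*(-5086) - 30750 = 0 - 30750 = -30750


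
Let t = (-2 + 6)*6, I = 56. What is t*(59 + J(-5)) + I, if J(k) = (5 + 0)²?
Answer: 2072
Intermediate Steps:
J(k) = 25 (J(k) = 5² = 25)
t = 24 (t = 4*6 = 24)
t*(59 + J(-5)) + I = 24*(59 + 25) + 56 = 24*84 + 56 = 2016 + 56 = 2072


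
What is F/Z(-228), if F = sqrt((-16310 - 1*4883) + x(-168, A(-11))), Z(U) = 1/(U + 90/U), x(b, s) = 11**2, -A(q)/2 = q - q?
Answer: -17358*I*sqrt(1317)/19 ≈ -33154.0*I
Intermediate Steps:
A(q) = 0 (A(q) = -2*(q - q) = -2*0 = 0)
x(b, s) = 121
F = 4*I*sqrt(1317) (F = sqrt((-16310 - 1*4883) + 121) = sqrt((-16310 - 4883) + 121) = sqrt(-21193 + 121) = sqrt(-21072) = 4*I*sqrt(1317) ≈ 145.16*I)
F/Z(-228) = (4*I*sqrt(1317))/((-228/(90 + (-228)**2))) = (4*I*sqrt(1317))/((-228/(90 + 51984))) = (4*I*sqrt(1317))/((-228/52074)) = (4*I*sqrt(1317))/((-228*1/52074)) = (4*I*sqrt(1317))/(-38/8679) = (4*I*sqrt(1317))*(-8679/38) = -17358*I*sqrt(1317)/19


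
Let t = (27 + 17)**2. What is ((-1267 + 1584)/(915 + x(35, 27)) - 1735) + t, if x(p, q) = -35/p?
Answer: 184031/914 ≈ 201.35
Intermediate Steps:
t = 1936 (t = 44**2 = 1936)
((-1267 + 1584)/(915 + x(35, 27)) - 1735) + t = ((-1267 + 1584)/(915 - 35/35) - 1735) + 1936 = (317/(915 - 35*1/35) - 1735) + 1936 = (317/(915 - 1) - 1735) + 1936 = (317/914 - 1735) + 1936 = -1585473/914 + 1936 = 184031/914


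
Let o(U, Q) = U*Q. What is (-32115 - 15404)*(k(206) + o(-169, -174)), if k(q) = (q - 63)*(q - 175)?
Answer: -1607995441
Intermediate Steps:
o(U, Q) = Q*U
k(q) = (-175 + q)*(-63 + q) (k(q) = (-63 + q)*(-175 + q) = (-175 + q)*(-63 + q))
(-32115 - 15404)*(k(206) + o(-169, -174)) = (-32115 - 15404)*((11025 + 206**2 - 238*206) - 174*(-169)) = -47519*((11025 + 42436 - 49028) + 29406) = -47519*(4433 + 29406) = -47519*33839 = -1607995441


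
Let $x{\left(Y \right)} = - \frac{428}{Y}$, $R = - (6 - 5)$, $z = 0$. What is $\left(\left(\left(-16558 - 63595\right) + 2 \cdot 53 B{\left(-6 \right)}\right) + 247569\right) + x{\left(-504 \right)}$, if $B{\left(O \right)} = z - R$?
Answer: $\frac{21107879}{126} \approx 1.6752 \cdot 10^{5}$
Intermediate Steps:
$R = -1$ ($R = \left(-1\right) 1 = -1$)
$B{\left(O \right)} = 1$ ($B{\left(O \right)} = 0 - -1 = 0 + 1 = 1$)
$\left(\left(\left(-16558 - 63595\right) + 2 \cdot 53 B{\left(-6 \right)}\right) + 247569\right) + x{\left(-504 \right)} = \left(\left(\left(-16558 - 63595\right) + 2 \cdot 53 \cdot 1\right) + 247569\right) - \frac{428}{-504} = \left(\left(-80153 + 106 \cdot 1\right) + 247569\right) - - \frac{107}{126} = \left(\left(-80153 + 106\right) + 247569\right) + \frac{107}{126} = \left(-80047 + 247569\right) + \frac{107}{126} = 167522 + \frac{107}{126} = \frac{21107879}{126}$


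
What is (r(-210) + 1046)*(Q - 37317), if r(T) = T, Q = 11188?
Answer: -21843844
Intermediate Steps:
(r(-210) + 1046)*(Q - 37317) = (-210 + 1046)*(11188 - 37317) = 836*(-26129) = -21843844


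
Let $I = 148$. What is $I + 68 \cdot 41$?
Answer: $2936$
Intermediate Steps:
$I + 68 \cdot 41 = 148 + 68 \cdot 41 = 148 + 2788 = 2936$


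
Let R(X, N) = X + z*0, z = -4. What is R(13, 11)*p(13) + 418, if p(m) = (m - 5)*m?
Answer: 1770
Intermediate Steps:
p(m) = m*(-5 + m) (p(m) = (-5 + m)*m = m*(-5 + m))
R(X, N) = X (R(X, N) = X - 4*0 = X + 0 = X)
R(13, 11)*p(13) + 418 = 13*(13*(-5 + 13)) + 418 = 13*(13*8) + 418 = 13*104 + 418 = 1352 + 418 = 1770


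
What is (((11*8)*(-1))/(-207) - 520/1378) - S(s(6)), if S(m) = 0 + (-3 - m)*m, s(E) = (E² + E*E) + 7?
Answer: 71070662/10971 ≈ 6478.0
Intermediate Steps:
s(E) = 7 + 2*E² (s(E) = (E² + E²) + 7 = 2*E² + 7 = 7 + 2*E²)
S(m) = m*(-3 - m) (S(m) = 0 + m*(-3 - m) = m*(-3 - m))
(((11*8)*(-1))/(-207) - 520/1378) - S(s(6)) = (((11*8)*(-1))/(-207) - 520/1378) - (-1)*(7 + 2*6²)*(3 + (7 + 2*6²)) = ((88*(-1))*(-1/207) - 520*1/1378) - (-1)*(7 + 2*36)*(3 + (7 + 2*36)) = (-88*(-1/207) - 20/53) - (-1)*(7 + 72)*(3 + (7 + 72)) = (88/207 - 20/53) - (-1)*79*(3 + 79) = 524/10971 - (-1)*79*82 = 524/10971 - 1*(-6478) = 524/10971 + 6478 = 71070662/10971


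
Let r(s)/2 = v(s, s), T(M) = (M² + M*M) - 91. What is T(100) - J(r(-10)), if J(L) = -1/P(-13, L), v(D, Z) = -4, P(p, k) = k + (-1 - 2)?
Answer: 218998/11 ≈ 19909.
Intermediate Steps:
P(p, k) = -3 + k (P(p, k) = k - 3 = -3 + k)
T(M) = -91 + 2*M² (T(M) = (M² + M²) - 91 = 2*M² - 91 = -91 + 2*M²)
r(s) = -8 (r(s) = 2*(-4) = -8)
J(L) = -1/(-3 + L)
T(100) - J(r(-10)) = (-91 + 2*100²) - (-1)/(-3 - 8) = (-91 + 2*10000) - (-1)/(-11) = (-91 + 20000) - (-1)*(-1)/11 = 19909 - 1*1/11 = 19909 - 1/11 = 218998/11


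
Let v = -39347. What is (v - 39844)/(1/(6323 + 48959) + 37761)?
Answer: -4377836862/2087503603 ≈ -2.0972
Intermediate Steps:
(v - 39844)/(1/(6323 + 48959) + 37761) = (-39347 - 39844)/(1/(6323 + 48959) + 37761) = -79191/(1/55282 + 37761) = -79191/2087503603/55282 = -79191*55282/2087503603 = -4377836862/2087503603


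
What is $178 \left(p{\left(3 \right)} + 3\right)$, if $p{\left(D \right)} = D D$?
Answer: $2136$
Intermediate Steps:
$p{\left(D \right)} = D^{2}$
$178 \left(p{\left(3 \right)} + 3\right) = 178 \left(3^{2} + 3\right) = 178 \left(9 + 3\right) = 178 \cdot 12 = 2136$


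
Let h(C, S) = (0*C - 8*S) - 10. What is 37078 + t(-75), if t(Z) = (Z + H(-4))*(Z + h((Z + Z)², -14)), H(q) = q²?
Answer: 35485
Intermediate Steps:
h(C, S) = -10 - 8*S (h(C, S) = (0 - 8*S) - 10 = -8*S - 10 = -10 - 8*S)
t(Z) = (16 + Z)*(102 + Z) (t(Z) = (Z + (-4)²)*(Z + (-10 - 8*(-14))) = (Z + 16)*(Z + (-10 + 112)) = (16 + Z)*(Z + 102) = (16 + Z)*(102 + Z))
37078 + t(-75) = 37078 + (1632 + (-75)² + 118*(-75)) = 37078 + (1632 + 5625 - 8850) = 37078 - 1593 = 35485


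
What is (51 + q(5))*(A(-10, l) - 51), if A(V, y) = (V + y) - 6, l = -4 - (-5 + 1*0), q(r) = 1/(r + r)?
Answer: -16863/5 ≈ -3372.6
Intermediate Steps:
q(r) = 1/(2*r)
l = 1 (l = -4 - (-5 + 0) = -4 - 1*(-5) = -4 + 5 = 1)
A(V, y) = -6 + V + y
(51 + q(5))*(A(-10, l) - 51) = (51 + (1/2)/5)*((-6 - 10 + 1) - 51) = (51 + (1/2)*(1/5))*(-15 - 51) = (51 + 1/10)*(-66) = (511/10)*(-66) = -16863/5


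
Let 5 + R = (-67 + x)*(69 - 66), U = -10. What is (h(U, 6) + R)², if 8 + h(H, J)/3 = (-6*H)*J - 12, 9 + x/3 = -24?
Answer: 267289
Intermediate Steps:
x = -99 (x = -27 + 3*(-24) = -27 - 72 = -99)
h(H, J) = -60 - 18*H*J (h(H, J) = -24 + 3*((-6*H)*J - 12) = -24 + 3*(-6*H*J - 12) = -24 + 3*(-12 - 6*H*J) = -24 + (-36 - 18*H*J) = -60 - 18*H*J)
R = -503 (R = -5 + (-67 - 99)*(69 - 66) = -5 - 166*3 = -5 - 498 = -503)
(h(U, 6) + R)² = ((-60 - 18*(-10)*6) - 503)² = ((-60 + 1080) - 503)² = (1020 - 503)² = 517² = 267289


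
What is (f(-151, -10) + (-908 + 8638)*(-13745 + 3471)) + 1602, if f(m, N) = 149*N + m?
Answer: -79418059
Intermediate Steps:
f(m, N) = m + 149*N
(f(-151, -10) + (-908 + 8638)*(-13745 + 3471)) + 1602 = ((-151 + 149*(-10)) + (-908 + 8638)*(-13745 + 3471)) + 1602 = ((-151 - 1490) + 7730*(-10274)) + 1602 = (-1641 - 79418020) + 1602 = -79419661 + 1602 = -79418059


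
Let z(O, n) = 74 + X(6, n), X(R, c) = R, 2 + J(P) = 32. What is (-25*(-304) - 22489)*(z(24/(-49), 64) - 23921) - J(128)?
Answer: 354968619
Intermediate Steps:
J(P) = 30 (J(P) = -2 + 32 = 30)
z(O, n) = 80 (z(O, n) = 74 + 6 = 80)
(-25*(-304) - 22489)*(z(24/(-49), 64) - 23921) - J(128) = (-25*(-304) - 22489)*(80 - 23921) - 1*30 = (7600 - 22489)*(-23841) - 30 = -14889*(-23841) - 30 = 354968649 - 30 = 354968619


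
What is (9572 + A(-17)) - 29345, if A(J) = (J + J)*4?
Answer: -19909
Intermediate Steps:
A(J) = 8*J (A(J) = (2*J)*4 = 8*J)
(9572 + A(-17)) - 29345 = (9572 + 8*(-17)) - 29345 = (9572 - 136) - 29345 = 9436 - 29345 = -19909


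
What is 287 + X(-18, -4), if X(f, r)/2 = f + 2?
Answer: 255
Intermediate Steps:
X(f, r) = 4 + 2*f (X(f, r) = 2*(f + 2) = 2*(2 + f) = 4 + 2*f)
287 + X(-18, -4) = 287 + (4 + 2*(-18)) = 287 + (4 - 36) = 287 - 32 = 255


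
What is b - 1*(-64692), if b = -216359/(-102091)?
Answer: 600426121/9281 ≈ 64694.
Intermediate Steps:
b = 19669/9281 (b = -216359*(-1/102091) = 19669/9281 ≈ 2.1193)
b - 1*(-64692) = 19669/9281 - 1*(-64692) = 19669/9281 + 64692 = 600426121/9281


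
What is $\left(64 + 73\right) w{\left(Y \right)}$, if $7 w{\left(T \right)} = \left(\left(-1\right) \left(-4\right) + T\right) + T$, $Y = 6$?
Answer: $\frac{2192}{7} \approx 313.14$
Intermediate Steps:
$w{\left(T \right)} = \frac{4}{7} + \frac{2 T}{7}$ ($w{\left(T \right)} = \frac{\left(\left(-1\right) \left(-4\right) + T\right) + T}{7} = \frac{\left(4 + T\right) + T}{7} = \frac{4 + 2 T}{7} = \frac{4}{7} + \frac{2 T}{7}$)
$\left(64 + 73\right) w{\left(Y \right)} = \left(64 + 73\right) \left(\frac{4}{7} + \frac{2}{7} \cdot 6\right) = 137 \left(\frac{4}{7} + \frac{12}{7}\right) = 137 \cdot \frac{16}{7} = \frac{2192}{7}$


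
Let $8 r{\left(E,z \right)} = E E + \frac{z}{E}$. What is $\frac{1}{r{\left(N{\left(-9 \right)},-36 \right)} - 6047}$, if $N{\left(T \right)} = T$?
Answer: $- \frac{8}{48291} \approx -0.00016566$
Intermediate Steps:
$r{\left(E,z \right)} = \frac{E^{2}}{8} + \frac{z}{8 E}$ ($r{\left(E,z \right)} = \frac{E E + \frac{z}{E}}{8} = \frac{E^{2} + \frac{z}{E}}{8} = \frac{E^{2}}{8} + \frac{z}{8 E}$)
$\frac{1}{r{\left(N{\left(-9 \right)},-36 \right)} - 6047} = \frac{1}{\frac{-36 + \left(-9\right)^{3}}{8 \left(-9\right)} - 6047} = \frac{1}{\frac{1}{8} \left(- \frac{1}{9}\right) \left(-36 - 729\right) - 6047} = \frac{1}{\frac{1}{8} \left(- \frac{1}{9}\right) \left(-765\right) - 6047} = \frac{1}{\frac{85}{8} - 6047} = \frac{1}{- \frac{48291}{8}} = - \frac{8}{48291}$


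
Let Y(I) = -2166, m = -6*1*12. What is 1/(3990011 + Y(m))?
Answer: 1/3987845 ≈ 2.5076e-7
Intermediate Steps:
m = -72 (m = -6*12 = -72)
1/(3990011 + Y(m)) = 1/(3990011 - 2166) = 1/3987845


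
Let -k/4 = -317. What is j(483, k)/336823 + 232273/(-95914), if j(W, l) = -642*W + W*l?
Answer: -49234523467/32306041222 ≈ -1.5240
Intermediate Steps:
k = 1268 (k = -4*(-317) = 1268)
j(483, k)/336823 + 232273/(-95914) = (483*(-642 + 1268))/336823 + 232273/(-95914) = (483*626)*(1/336823) + 232273*(-1/95914) = 302358*(1/336823) - 232273/95914 = 302358/336823 - 232273/95914 = -49234523467/32306041222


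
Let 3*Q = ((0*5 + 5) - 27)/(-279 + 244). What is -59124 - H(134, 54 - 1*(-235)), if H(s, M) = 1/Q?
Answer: -1300833/22 ≈ -59129.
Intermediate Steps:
Q = 22/105 (Q = (((0*5 + 5) - 27)/(-279 + 244))/3 = (((0 + 5) - 27)/(-35))/3 = ((5 - 27)*(-1/35))/3 = (-22*(-1/35))/3 = (⅓)*(22/35) = 22/105 ≈ 0.20952)
H(s, M) = 105/22 (H(s, M) = 1/(22/105) = 105/22)
-59124 - H(134, 54 - 1*(-235)) = -59124 - 1*105/22 = -59124 - 105/22 = -1300833/22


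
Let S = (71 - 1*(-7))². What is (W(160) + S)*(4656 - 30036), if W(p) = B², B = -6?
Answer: -155325600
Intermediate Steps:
S = 6084 (S = (71 + 7)² = 78² = 6084)
W(p) = 36 (W(p) = (-6)² = 36)
(W(160) + S)*(4656 - 30036) = (36 + 6084)*(4656 - 30036) = 6120*(-25380) = -155325600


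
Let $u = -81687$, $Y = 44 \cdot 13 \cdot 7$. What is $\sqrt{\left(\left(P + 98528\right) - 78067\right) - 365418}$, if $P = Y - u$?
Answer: $i \sqrt{259266} \approx 509.18 i$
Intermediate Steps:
$Y = 4004$ ($Y = 572 \cdot 7 = 4004$)
$P = 85691$ ($P = 4004 - -81687 = 4004 + 81687 = 85691$)
$\sqrt{\left(\left(P + 98528\right) - 78067\right) - 365418} = \sqrt{\left(\left(85691 + 98528\right) - 78067\right) - 365418} = \sqrt{\left(184219 - 78067\right) - 365418} = \sqrt{106152 - 365418} = \sqrt{-259266} = i \sqrt{259266}$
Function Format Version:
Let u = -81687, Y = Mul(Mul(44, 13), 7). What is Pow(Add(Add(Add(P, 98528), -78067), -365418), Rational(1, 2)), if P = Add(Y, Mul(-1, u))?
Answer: Mul(I, Pow(259266, Rational(1, 2))) ≈ Mul(509.18, I)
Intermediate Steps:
Y = 4004 (Y = Mul(572, 7) = 4004)
P = 85691 (P = Add(4004, Mul(-1, -81687)) = Add(4004, 81687) = 85691)
Pow(Add(Add(Add(P, 98528), -78067), -365418), Rational(1, 2)) = Pow(Add(Add(Add(85691, 98528), -78067), -365418), Rational(1, 2)) = Pow(Add(Add(184219, -78067), -365418), Rational(1, 2)) = Pow(Add(106152, -365418), Rational(1, 2)) = Pow(-259266, Rational(1, 2)) = Mul(I, Pow(259266, Rational(1, 2)))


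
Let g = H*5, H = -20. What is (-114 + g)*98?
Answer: -20972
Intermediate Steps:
g = -100 (g = -20*5 = -100)
(-114 + g)*98 = (-114 - 100)*98 = -214*98 = -20972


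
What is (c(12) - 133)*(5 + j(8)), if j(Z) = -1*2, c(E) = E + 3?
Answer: -354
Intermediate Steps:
c(E) = 3 + E
j(Z) = -2
(c(12) - 133)*(5 + j(8)) = ((3 + 12) - 133)*(5 - 2) = (15 - 133)*3 = -118*3 = -354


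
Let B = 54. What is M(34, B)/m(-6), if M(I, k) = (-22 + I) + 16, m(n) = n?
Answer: -14/3 ≈ -4.6667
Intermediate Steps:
M(I, k) = -6 + I
M(34, B)/m(-6) = (-6 + 34)/(-6) = 28*(-1/6) = -14/3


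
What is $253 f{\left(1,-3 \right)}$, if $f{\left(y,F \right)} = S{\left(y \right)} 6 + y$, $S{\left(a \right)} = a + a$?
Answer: $3289$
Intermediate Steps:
$S{\left(a \right)} = 2 a$
$f{\left(y,F \right)} = 13 y$ ($f{\left(y,F \right)} = 2 y 6 + y = 12 y + y = 13 y$)
$253 f{\left(1,-3 \right)} = 253 \cdot 13 \cdot 1 = 253 \cdot 13 = 3289$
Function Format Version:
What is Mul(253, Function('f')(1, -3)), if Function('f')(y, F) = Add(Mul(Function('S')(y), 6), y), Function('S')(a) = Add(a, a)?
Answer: 3289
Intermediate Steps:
Function('S')(a) = Mul(2, a)
Function('f')(y, F) = Mul(13, y) (Function('f')(y, F) = Add(Mul(Mul(2, y), 6), y) = Add(Mul(12, y), y) = Mul(13, y))
Mul(253, Function('f')(1, -3)) = Mul(253, Mul(13, 1)) = Mul(253, 13) = 3289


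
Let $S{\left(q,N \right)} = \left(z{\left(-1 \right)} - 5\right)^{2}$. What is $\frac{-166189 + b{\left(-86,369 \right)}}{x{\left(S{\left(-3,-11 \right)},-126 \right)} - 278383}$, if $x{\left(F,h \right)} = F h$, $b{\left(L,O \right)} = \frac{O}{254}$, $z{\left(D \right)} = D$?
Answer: $\frac{3247049}{5527802} \approx 0.5874$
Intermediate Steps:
$b{\left(L,O \right)} = \frac{O}{254}$ ($b{\left(L,O \right)} = O \frac{1}{254} = \frac{O}{254}$)
$S{\left(q,N \right)} = 36$ ($S{\left(q,N \right)} = \left(-1 - 5\right)^{2} = \left(-6\right)^{2} = 36$)
$\frac{-166189 + b{\left(-86,369 \right)}}{x{\left(S{\left(-3,-11 \right)},-126 \right)} - 278383} = \frac{-166189 + \frac{1}{254} \cdot 369}{36 \left(-126\right) - 278383} = \frac{-166189 + \frac{369}{254}}{-4536 - 278383} = - \frac{42211637}{254 \left(-282919\right)} = \left(- \frac{42211637}{254}\right) \left(- \frac{1}{282919}\right) = \frac{3247049}{5527802}$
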